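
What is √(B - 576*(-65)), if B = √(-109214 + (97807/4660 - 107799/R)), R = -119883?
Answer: √(324578969745522336000 + 93109130*I*√946620279728039380145)/93109130 ≈ 193.5 + 0.85387*I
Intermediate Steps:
B = I*√946620279728039380145/93109130 (B = √(-109214 + (97807/4660 - 107799/(-119883))) = √(-109214 + (97807*(1/4660) - 107799*(-1/119883))) = √(-109214 + (97807/4660 + 35933/39961)) = √(-109214 + 4075913307/186218260) = √(-20333565134333/186218260) = I*√946620279728039380145/93109130 ≈ 330.44*I)
√(B - 576*(-65)) = √(I*√946620279728039380145/93109130 - 576*(-65)) = √(I*√946620279728039380145/93109130 + 37440) = √(37440 + I*√946620279728039380145/93109130)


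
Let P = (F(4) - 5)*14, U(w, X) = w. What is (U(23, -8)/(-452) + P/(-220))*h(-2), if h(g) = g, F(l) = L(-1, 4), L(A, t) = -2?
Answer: -9809/12430 ≈ -0.78914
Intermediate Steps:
F(l) = -2
P = -98 (P = (-2 - 5)*14 = -7*14 = -98)
(U(23, -8)/(-452) + P/(-220))*h(-2) = (23/(-452) - 98/(-220))*(-2) = (23*(-1/452) - 98*(-1/220))*(-2) = (-23/452 + 49/110)*(-2) = (9809/24860)*(-2) = -9809/12430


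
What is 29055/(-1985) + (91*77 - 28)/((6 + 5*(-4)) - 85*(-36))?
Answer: -14929643/1209262 ≈ -12.346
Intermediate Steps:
29055/(-1985) + (91*77 - 28)/((6 + 5*(-4)) - 85*(-36)) = 29055*(-1/1985) + (7007 - 28)/((6 - 20) + 3060) = -5811/397 + 6979/(-14 + 3060) = -5811/397 + 6979/3046 = -14929643/1209262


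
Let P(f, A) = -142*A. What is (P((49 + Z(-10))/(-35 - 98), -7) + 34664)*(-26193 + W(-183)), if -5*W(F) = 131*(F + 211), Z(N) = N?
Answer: -4800743514/5 ≈ -9.6015e+8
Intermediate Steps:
W(F) = -27641/5 - 131*F/5 (W(F) = -131*(F + 211)/5 = -131*(211 + F)/5 = -(27641 + 131*F)/5 = -27641/5 - 131*F/5)
(P((49 + Z(-10))/(-35 - 98), -7) + 34664)*(-26193 + W(-183)) = (-142*(-7) + 34664)*(-26193 + (-27641/5 - 131/5*(-183))) = (994 + 34664)*(-26193 + (-27641/5 + 23973/5)) = 35658*(-26193 - 3668/5) = 35658*(-134633/5) = -4800743514/5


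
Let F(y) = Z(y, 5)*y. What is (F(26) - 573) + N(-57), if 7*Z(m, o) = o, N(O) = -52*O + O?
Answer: 16468/7 ≈ 2352.6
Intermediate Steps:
N(O) = -51*O
Z(m, o) = o/7
F(y) = 5*y/7 (F(y) = ((⅐)*5)*y = 5*y/7)
(F(26) - 573) + N(-57) = ((5/7)*26 - 573) - 51*(-57) = (130/7 - 573) + 2907 = -3881/7 + 2907 = 16468/7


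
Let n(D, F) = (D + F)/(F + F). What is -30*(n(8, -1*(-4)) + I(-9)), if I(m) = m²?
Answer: -2475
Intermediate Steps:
n(D, F) = (D + F)/(2*F) (n(D, F) = (D + F)/((2*F)) = (D + F)*(1/(2*F)) = (D + F)/(2*F))
-30*(n(8, -1*(-4)) + I(-9)) = -30*((8 - 1*(-4))/(2*((-1*(-4)))) + (-9)²) = -30*((½)*(8 + 4)/4 + 81) = -30*((½)*(¼)*12 + 81) = -30*(3/2 + 81) = -30*165/2 = -2475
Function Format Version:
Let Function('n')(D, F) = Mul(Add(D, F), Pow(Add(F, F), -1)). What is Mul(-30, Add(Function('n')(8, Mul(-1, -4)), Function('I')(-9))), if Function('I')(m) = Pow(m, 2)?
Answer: -2475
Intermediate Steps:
Function('n')(D, F) = Mul(Rational(1, 2), Pow(F, -1), Add(D, F)) (Function('n')(D, F) = Mul(Add(D, F), Pow(Mul(2, F), -1)) = Mul(Add(D, F), Mul(Rational(1, 2), Pow(F, -1))) = Mul(Rational(1, 2), Pow(F, -1), Add(D, F)))
Mul(-30, Add(Function('n')(8, Mul(-1, -4)), Function('I')(-9))) = Mul(-30, Add(Mul(Rational(1, 2), Pow(Mul(-1, -4), -1), Add(8, Mul(-1, -4))), Pow(-9, 2))) = Mul(-30, Add(Mul(Rational(1, 2), Pow(4, -1), Add(8, 4)), 81)) = Mul(-30, Add(Mul(Rational(1, 2), Rational(1, 4), 12), 81)) = Mul(-30, Add(Rational(3, 2), 81)) = Mul(-30, Rational(165, 2)) = -2475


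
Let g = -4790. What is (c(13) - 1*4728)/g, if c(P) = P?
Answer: 943/958 ≈ 0.98434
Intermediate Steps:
(c(13) - 1*4728)/g = (13 - 1*4728)/(-4790) = (13 - 4728)*(-1/4790) = -4715*(-1/4790) = 943/958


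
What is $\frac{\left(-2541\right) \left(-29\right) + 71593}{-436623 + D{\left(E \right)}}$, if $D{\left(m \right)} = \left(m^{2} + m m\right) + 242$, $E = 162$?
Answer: $- \frac{145282}{383893} \approx -0.37844$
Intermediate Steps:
$D{\left(m \right)} = 242 + 2 m^{2}$ ($D{\left(m \right)} = \left(m^{2} + m^{2}\right) + 242 = 2 m^{2} + 242 = 242 + 2 m^{2}$)
$\frac{\left(-2541\right) \left(-29\right) + 71593}{-436623 + D{\left(E \right)}} = \frac{\left(-2541\right) \left(-29\right) + 71593}{-436623 + \left(242 + 2 \cdot 162^{2}\right)} = \frac{73689 + 71593}{-436623 + \left(242 + 2 \cdot 26244\right)} = \frac{145282}{-436623 + \left(242 + 52488\right)} = \frac{145282}{-436623 + 52730} = \frac{145282}{-383893} = 145282 \left(- \frac{1}{383893}\right) = - \frac{145282}{383893}$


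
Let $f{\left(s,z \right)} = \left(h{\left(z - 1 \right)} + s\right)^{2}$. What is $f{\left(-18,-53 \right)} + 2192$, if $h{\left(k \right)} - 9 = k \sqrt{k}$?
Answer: $-155191 + 2916 i \sqrt{6} \approx -1.5519 \cdot 10^{5} + 7142.7 i$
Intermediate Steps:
$h{\left(k \right)} = 9 + k^{\frac{3}{2}}$ ($h{\left(k \right)} = 9 + k \sqrt{k} = 9 + k^{\frac{3}{2}}$)
$f{\left(s,z \right)} = \left(9 + s + \left(-1 + z\right)^{\frac{3}{2}}\right)^{2}$ ($f{\left(s,z \right)} = \left(\left(9 + \left(z - 1\right)^{\frac{3}{2}}\right) + s\right)^{2} = \left(\left(9 + \left(-1 + z\right)^{\frac{3}{2}}\right) + s\right)^{2} = \left(9 + s + \left(-1 + z\right)^{\frac{3}{2}}\right)^{2}$)
$f{\left(-18,-53 \right)} + 2192 = \left(9 - 18 + \left(-1 - 53\right)^{\frac{3}{2}}\right)^{2} + 2192 = \left(9 - 18 + \left(-54\right)^{\frac{3}{2}}\right)^{2} + 2192 = \left(9 - 18 - 162 i \sqrt{6}\right)^{2} + 2192 = \left(-9 - 162 i \sqrt{6}\right)^{2} + 2192 = 2192 + \left(-9 - 162 i \sqrt{6}\right)^{2}$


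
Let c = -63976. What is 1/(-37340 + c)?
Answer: -1/101316 ≈ -9.8701e-6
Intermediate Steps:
1/(-37340 + c) = 1/(-37340 - 63976) = 1/(-101316) = -1/101316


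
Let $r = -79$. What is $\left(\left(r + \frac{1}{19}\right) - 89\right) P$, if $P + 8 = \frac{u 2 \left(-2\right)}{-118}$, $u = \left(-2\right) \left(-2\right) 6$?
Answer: $\frac{1352984}{1121} \approx 1206.9$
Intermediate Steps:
$u = 24$ ($u = 4 \cdot 6 = 24$)
$P = - \frac{424}{59}$ ($P = -8 + \frac{24 \cdot 2 \left(-2\right)}{-118} = -8 + 48 \left(-2\right) \left(- \frac{1}{118}\right) = -8 - - \frac{48}{59} = -8 + \frac{48}{59} = - \frac{424}{59} \approx -7.1864$)
$\left(\left(r + \frac{1}{19}\right) - 89\right) P = \left(\left(-79 + \frac{1}{19}\right) - 89\right) \left(- \frac{424}{59}\right) = \left(- \frac{1500}{19} - 89\right) \left(- \frac{424}{59}\right) = \left(- \frac{3191}{19}\right) \left(- \frac{424}{59}\right) = \frac{1352984}{1121}$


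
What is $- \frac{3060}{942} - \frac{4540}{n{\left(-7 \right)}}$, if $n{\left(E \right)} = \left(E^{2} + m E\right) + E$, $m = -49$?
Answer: $- \frac{181826}{12089} \approx -15.041$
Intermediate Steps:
$n{\left(E \right)} = E^{2} - 48 E$ ($n{\left(E \right)} = \left(E^{2} - 49 E\right) + E = E^{2} - 48 E$)
$- \frac{3060}{942} - \frac{4540}{n{\left(-7 \right)}} = - \frac{3060}{942} - \frac{4540}{\left(-7\right) \left(-48 - 7\right)} = \left(-3060\right) \frac{1}{942} - \frac{4540}{\left(-7\right) \left(-55\right)} = - \frac{510}{157} - \frac{4540}{385} = - \frac{510}{157} - \frac{908}{77} = - \frac{181826}{12089}$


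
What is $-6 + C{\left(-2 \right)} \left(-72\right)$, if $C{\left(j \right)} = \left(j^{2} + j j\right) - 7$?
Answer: $-78$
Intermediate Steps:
$C{\left(j \right)} = -7 + 2 j^{2}$ ($C{\left(j \right)} = \left(j^{2} + j^{2}\right) - 7 = 2 j^{2} - 7 = -7 + 2 j^{2}$)
$-6 + C{\left(-2 \right)} \left(-72\right) = -6 + \left(-7 + 2 \left(-2\right)^{2}\right) \left(-72\right) = -6 + \left(-7 + 2 \cdot 4\right) \left(-72\right) = -6 + \left(-7 + 8\right) \left(-72\right) = -6 + 1 \left(-72\right) = -6 - 72 = -78$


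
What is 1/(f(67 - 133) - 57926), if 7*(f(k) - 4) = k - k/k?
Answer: -7/405521 ≈ -1.7262e-5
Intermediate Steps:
f(k) = 27/7 + k/7 (f(k) = 4 + (k - k/k)/7 = 4 + (k - 1*1)/7 = 4 + (k - 1)/7 = 4 + (-1 + k)/7 = 4 + (-⅐ + k/7) = 27/7 + k/7)
1/(f(67 - 133) - 57926) = 1/((27/7 + (67 - 133)/7) - 57926) = 1/((27/7 + (⅐)*(-66)) - 57926) = 1/((27/7 - 66/7) - 57926) = 1/(-39/7 - 57926) = 1/(-405521/7) = -7/405521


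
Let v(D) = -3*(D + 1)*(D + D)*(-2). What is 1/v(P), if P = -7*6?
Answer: 1/20664 ≈ 4.8393e-5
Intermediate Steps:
P = -42
v(D) = 12*D*(1 + D) (v(D) = -3*(1 + D)*2*D*(-2) = -6*D*(1 + D)*(-2) = 12*D*(1 + D))
1/v(P) = 1/(12*(-42)*(1 - 42)) = 1/(12*(-42)*(-41)) = 1/20664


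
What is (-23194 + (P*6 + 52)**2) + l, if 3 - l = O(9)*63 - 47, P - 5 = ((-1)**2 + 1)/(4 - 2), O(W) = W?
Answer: -15967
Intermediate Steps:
P = 6 (P = 5 + ((-1)**2 + 1)/(4 - 2) = 5 + (1 + 1)/2 = 5 + 2*(1/2) = 5 + 1 = 6)
l = -517 (l = 3 - (9*63 - 47) = 3 - (567 - 47) = 3 - 1*520 = 3 - 520 = -517)
(-23194 + (P*6 + 52)**2) + l = (-23194 + (6*6 + 52)**2) - 517 = (-23194 + (36 + 52)**2) - 517 = (-23194 + 88**2) - 517 = (-23194 + 7744) - 517 = -15450 - 517 = -15967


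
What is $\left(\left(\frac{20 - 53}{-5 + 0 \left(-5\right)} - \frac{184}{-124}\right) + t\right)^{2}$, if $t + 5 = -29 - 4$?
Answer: $\frac{21501769}{24025} \approx 894.97$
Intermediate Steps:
$t = -38$ ($t = -5 - 33 = -38$)
$\left(\left(\frac{20 - 53}{-5 + 0 \left(-5\right)} - \frac{184}{-124}\right) + t\right)^{2} = \left(\left(\frac{20 - 53}{-5 + 0 \left(-5\right)} - \frac{184}{-124}\right) - 38\right)^{2} = \left(\left(\frac{20 - 53}{-5 + 0} - - \frac{46}{31}\right) - 38\right)^{2} = \left(\left(- \frac{33}{-5} + \frac{46}{31}\right) - 38\right)^{2} = \left(\left(\left(-33\right) \left(- \frac{1}{5}\right) + \frac{46}{31}\right) - 38\right)^{2} = \left(\left(\frac{33}{5} + \frac{46}{31}\right) - 38\right)^{2} = \left(\frac{1253}{155} - 38\right)^{2} = \left(- \frac{4637}{155}\right)^{2} = \frac{21501769}{24025}$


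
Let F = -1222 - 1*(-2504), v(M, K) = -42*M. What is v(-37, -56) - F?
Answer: 272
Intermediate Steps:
F = 1282 (F = -1222 + 2504 = 1282)
v(-37, -56) - F = -42*(-37) - 1*1282 = 1554 - 1282 = 272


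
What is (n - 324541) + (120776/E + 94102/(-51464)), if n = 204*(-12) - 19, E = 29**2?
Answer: -7073585010755/21640612 ≈ -3.2687e+5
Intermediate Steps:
E = 841
n = -2467 (n = -2448 - 19 = -2467)
(n - 324541) + (120776/E + 94102/(-51464)) = (-2467 - 324541) + (120776/841 + 94102/(-51464)) = -327008 + (120776*(1/841) + 94102*(-1/51464)) = -327008 + (120776/841 - 47051/25732) = -327008 + 3068238141/21640612 = -7073585010755/21640612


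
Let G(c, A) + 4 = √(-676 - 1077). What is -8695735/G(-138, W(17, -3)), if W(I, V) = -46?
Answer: 34782940/1769 + 8695735*I*√1753/1769 ≈ 19663.0 + 2.0581e+5*I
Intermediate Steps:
G(c, A) = -4 + I*√1753 (G(c, A) = -4 + √(-676 - 1077) = -4 + √(-1753) = -4 + I*√1753)
-8695735/G(-138, W(17, -3)) = -8695735/(-4 + I*√1753)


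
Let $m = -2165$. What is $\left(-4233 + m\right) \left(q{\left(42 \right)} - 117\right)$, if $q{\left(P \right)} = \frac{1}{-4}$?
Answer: $\frac{1500331}{2} \approx 7.5017 \cdot 10^{5}$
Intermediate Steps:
$q{\left(P \right)} = - \frac{1}{4}$
$\left(-4233 + m\right) \left(q{\left(42 \right)} - 117\right) = \left(-4233 - 2165\right) \left(- \frac{1}{4} - 117\right) = \left(-6398\right) \left(- \frac{469}{4}\right) = \frac{1500331}{2}$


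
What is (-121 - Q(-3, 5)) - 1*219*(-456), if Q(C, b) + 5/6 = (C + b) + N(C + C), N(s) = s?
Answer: 598487/6 ≈ 99748.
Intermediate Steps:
Q(C, b) = -⅚ + b + 3*C (Q(C, b) = -⅚ + ((C + b) + (C + C)) = -⅚ + ((C + b) + 2*C) = -⅚ + (b + 3*C) = -⅚ + b + 3*C)
(-121 - Q(-3, 5)) - 1*219*(-456) = (-121 - (-⅚ + 5 + 3*(-3))) - 1*219*(-456) = (-121 - (-⅚ + 5 - 9)) - 219*(-456) = (-121 - 1*(-29/6)) + 99864 = (-121 + 29/6) + 99864 = -697/6 + 99864 = 598487/6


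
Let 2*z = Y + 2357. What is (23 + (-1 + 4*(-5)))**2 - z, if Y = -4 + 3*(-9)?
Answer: -1159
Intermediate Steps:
Y = -31 (Y = -4 - 27 = -31)
z = 1163 (z = (-31 + 2357)/2 = (1/2)*2326 = 1163)
(23 + (-1 + 4*(-5)))**2 - z = (23 + (-1 + 4*(-5)))**2 - 1*1163 = (23 + (-1 - 20))**2 - 1163 = (23 - 21)**2 - 1163 = 2**2 - 1163 = 4 - 1163 = -1159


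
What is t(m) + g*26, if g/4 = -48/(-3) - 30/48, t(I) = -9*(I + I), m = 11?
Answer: 1401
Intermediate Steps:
t(I) = -18*I
g = 123/2 (g = 4*(-48/(-3) - 30/48) = 4*(-48*(-⅓) - 30*1/48) = 4*(16 - 5/8) = 4*(123/8) = 123/2 ≈ 61.500)
t(m) + g*26 = -18*11 + (123/2)*26 = -198 + 1599 = 1401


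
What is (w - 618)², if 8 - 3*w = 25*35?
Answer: 822649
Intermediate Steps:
w = -289 (w = 8/3 - 25*35/3 = 8/3 - ⅓*875 = 8/3 - 875/3 = -289)
(w - 618)² = (-289 - 618)² = (-907)² = 822649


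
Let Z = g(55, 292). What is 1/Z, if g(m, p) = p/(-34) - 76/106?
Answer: -901/8384 ≈ -0.10747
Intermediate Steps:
g(m, p) = -38/53 - p/34 (g(m, p) = p*(-1/34) - 76*1/106 = -p/34 - 38/53 = -38/53 - p/34)
Z = -8384/901 (Z = -38/53 - 1/34*292 = -38/53 - 146/17 = -8384/901 ≈ -9.3052)
1/Z = 1/(-8384/901) = -901/8384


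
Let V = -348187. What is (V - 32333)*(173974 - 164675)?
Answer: -3538455480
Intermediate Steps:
(V - 32333)*(173974 - 164675) = (-348187 - 32333)*(173974 - 164675) = -380520*9299 = -3538455480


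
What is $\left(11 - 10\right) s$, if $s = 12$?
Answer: $12$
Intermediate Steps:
$\left(11 - 10\right) s = \left(11 - 10\right) 12 = 1 \cdot 12 = 12$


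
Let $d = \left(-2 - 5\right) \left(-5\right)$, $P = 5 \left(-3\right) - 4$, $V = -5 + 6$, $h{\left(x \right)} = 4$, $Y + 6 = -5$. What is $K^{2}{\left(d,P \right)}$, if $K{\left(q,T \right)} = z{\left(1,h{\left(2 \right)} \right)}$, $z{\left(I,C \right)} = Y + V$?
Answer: $100$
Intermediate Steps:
$Y = -11$ ($Y = -6 - 5 = -11$)
$V = 1$
$P = -19$ ($P = -15 - 4 = -19$)
$d = 35$ ($d = \left(-7\right) \left(-5\right) = 35$)
$z{\left(I,C \right)} = -10$ ($z{\left(I,C \right)} = -11 + 1 = -10$)
$K{\left(q,T \right)} = -10$
$K^{2}{\left(d,P \right)} = \left(-10\right)^{2} = 100$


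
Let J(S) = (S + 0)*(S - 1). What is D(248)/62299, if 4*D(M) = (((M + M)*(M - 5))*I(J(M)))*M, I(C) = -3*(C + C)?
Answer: -2746499498496/62299 ≈ -4.4086e+7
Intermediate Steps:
J(S) = S*(-1 + S)
I(C) = -6*C
D(M) = -3*M³*(-1 + M)*(-5 + M) (D(M) = ((((M + M)*(M - 5))*(-6*M*(-1 + M)))*M)/4 = ((((2*M)*(-5 + M))*(-6*M*(-1 + M)))*M)/4 = (((2*M*(-5 + M))*(-6*M*(-1 + M)))*M)/4 = ((-12*M²*(-1 + M)*(-5 + M))*M)/4 = (-12*M³*(-1 + M)*(-5 + M))/4 = -3*M³*(-1 + M)*(-5 + M))
D(248)/62299 = -3*248³*(-1 + 248)*(-5 + 248)/62299 = -3*15252992*247*243*(1/62299) = -2746499498496*1/62299 = -2746499498496/62299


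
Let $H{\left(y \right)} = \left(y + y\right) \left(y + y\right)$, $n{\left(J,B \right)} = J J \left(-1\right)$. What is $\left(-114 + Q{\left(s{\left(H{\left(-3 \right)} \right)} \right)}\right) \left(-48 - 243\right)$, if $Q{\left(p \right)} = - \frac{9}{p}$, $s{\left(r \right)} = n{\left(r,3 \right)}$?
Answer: $\frac{1592255}{48} \approx 33172.0$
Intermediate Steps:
$n{\left(J,B \right)} = - J^{2}$ ($n{\left(J,B \right)} = J^{2} \left(-1\right) = - J^{2}$)
$H{\left(y \right)} = 4 y^{2}$ ($H{\left(y \right)} = 2 y 2 y = 4 y^{2}$)
$s{\left(r \right)} = - r^{2}$
$\left(-114 + Q{\left(s{\left(H{\left(-3 \right)} \right)} \right)}\right) \left(-48 - 243\right) = \left(-114 - \frac{9}{\left(-1\right) \left(4 \left(-3\right)^{2}\right)^{2}}\right) \left(-48 - 243\right) = \left(-114 - \frac{9}{\left(-1\right) \left(4 \cdot 9\right)^{2}}\right) \left(-291\right) = \left(-114 - \frac{9}{\left(-1\right) 36^{2}}\right) \left(-291\right) = \left(-114 - \frac{9}{\left(-1\right) 1296}\right) \left(-291\right) = \left(-114 - \frac{9}{-1296}\right) \left(-291\right) = \left(-114 - - \frac{1}{144}\right) \left(-291\right) = \left(-114 + \frac{1}{144}\right) \left(-291\right) = \left(- \frac{16415}{144}\right) \left(-291\right) = \frac{1592255}{48}$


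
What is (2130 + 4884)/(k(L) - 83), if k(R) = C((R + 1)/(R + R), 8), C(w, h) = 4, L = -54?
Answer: -7014/79 ≈ -88.785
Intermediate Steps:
k(R) = 4
(2130 + 4884)/(k(L) - 83) = (2130 + 4884)/(4 - 83) = 7014/(-79) = 7014*(-1/79) = -7014/79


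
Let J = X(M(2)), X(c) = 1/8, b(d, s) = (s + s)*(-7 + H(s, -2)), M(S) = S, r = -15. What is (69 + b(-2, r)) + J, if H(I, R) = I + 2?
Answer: 5353/8 ≈ 669.13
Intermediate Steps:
H(I, R) = 2 + I
b(d, s) = 2*s*(-5 + s) (b(d, s) = (s + s)*(-7 + (2 + s)) = (2*s)*(-5 + s) = 2*s*(-5 + s))
X(c) = ⅛
J = ⅛ ≈ 0.12500
(69 + b(-2, r)) + J = (69 + 2*(-15)*(-5 - 15)) + ⅛ = (69 + 2*(-15)*(-20)) + ⅛ = (69 + 600) + ⅛ = 669 + ⅛ = 5353/8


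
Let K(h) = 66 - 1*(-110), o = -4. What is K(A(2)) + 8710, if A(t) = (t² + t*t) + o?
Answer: 8886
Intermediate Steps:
A(t) = -4 + 2*t² (A(t) = (t² + t*t) - 4 = (t² + t²) - 4 = 2*t² - 4 = -4 + 2*t²)
K(h) = 176 (K(h) = 66 + 110 = 176)
K(A(2)) + 8710 = 176 + 8710 = 8886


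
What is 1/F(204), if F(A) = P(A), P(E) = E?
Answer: 1/204 ≈ 0.0049020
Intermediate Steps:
F(A) = A
1/F(204) = 1/204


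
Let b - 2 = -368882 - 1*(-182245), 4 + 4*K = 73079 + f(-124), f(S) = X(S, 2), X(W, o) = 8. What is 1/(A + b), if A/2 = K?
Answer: -2/300187 ≈ -6.6625e-6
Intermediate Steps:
f(S) = 8
K = 73083/4 (K = -1 + (73079 + 8)/4 = -1 + (¼)*73087 = -1 + 73087/4 = 73083/4 ≈ 18271.)
A = 73083/2 (A = 2*(73083/4) = 73083/2 ≈ 36542.)
b = -186635 (b = 2 + (-368882 - 1*(-182245)) = 2 + (-368882 + 182245) = 2 - 186637 = -186635)
1/(A + b) = 1/(73083/2 - 186635) = 1/(-300187/2) = -2/300187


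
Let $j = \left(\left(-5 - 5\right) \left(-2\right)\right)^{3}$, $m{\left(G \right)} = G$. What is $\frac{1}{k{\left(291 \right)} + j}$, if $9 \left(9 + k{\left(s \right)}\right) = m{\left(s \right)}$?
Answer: $\frac{3}{24070} \approx 0.00012464$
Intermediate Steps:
$k{\left(s \right)} = -9 + \frac{s}{9}$
$j = 8000$ ($j = \left(\left(-10\right) \left(-2\right)\right)^{3} = 20^{3} = 8000$)
$\frac{1}{k{\left(291 \right)} + j} = \frac{1}{\left(-9 + \frac{1}{9} \cdot 291\right) + 8000} = \frac{1}{\left(-9 + \frac{97}{3}\right) + 8000} = \frac{1}{\frac{70}{3} + 8000} = \frac{1}{\frac{24070}{3}} = \frac{3}{24070}$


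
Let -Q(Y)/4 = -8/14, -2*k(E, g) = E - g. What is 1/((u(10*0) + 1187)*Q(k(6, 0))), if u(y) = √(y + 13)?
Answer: 8309/22543296 - 7*√13/22543296 ≈ 0.00036746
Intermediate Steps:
k(E, g) = g/2 - E/2 (k(E, g) = -(E - g)/2 = g/2 - E/2)
u(y) = √(13 + y)
Q(Y) = 16/7 (Q(Y) = -(-32)/14 = -4*(-4/7) = 16/7)
1/((u(10*0) + 1187)*Q(k(6, 0))) = 1/((√(13 + 10*0) + 1187)*(16/7)) = 1/((√(13 + 0) + 1187)*(16/7)) = 1/((√13 + 1187)*(16/7)) = 1/((1187 + √13)*(16/7)) = 1/(18992/7 + 16*√13/7)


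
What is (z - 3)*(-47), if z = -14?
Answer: 799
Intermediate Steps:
(z - 3)*(-47) = (-14 - 3)*(-47) = -17*(-47) = 799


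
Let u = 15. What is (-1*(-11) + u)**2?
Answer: 676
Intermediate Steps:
(-1*(-11) + u)**2 = (-1*(-11) + 15)**2 = (11 + 15)**2 = 26**2 = 676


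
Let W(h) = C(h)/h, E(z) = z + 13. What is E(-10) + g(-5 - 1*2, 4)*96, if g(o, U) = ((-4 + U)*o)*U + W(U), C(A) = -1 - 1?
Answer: -45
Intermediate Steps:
C(A) = -2
E(z) = 13 + z
W(h) = -2/h
g(o, U) = -2/U + U*o*(-4 + U) (g(o, U) = ((-4 + U)*o)*U - 2/U = (o*(-4 + U))*U - 2/U = U*o*(-4 + U) - 2/U = -2/U + U*o*(-4 + U))
E(-10) + g(-5 - 1*2, 4)*96 = (13 - 10) + ((-2 + (-5 - 1*2)*4²*(-4 + 4))/4)*96 = 3 + ((-2 + (-5 - 2)*16*0)/4)*96 = 3 + ((-2 - 7*16*0)/4)*96 = 3 + ((-2 + 0)/4)*96 = 3 + ((¼)*(-2))*96 = 3 - ½*96 = 3 - 48 = -45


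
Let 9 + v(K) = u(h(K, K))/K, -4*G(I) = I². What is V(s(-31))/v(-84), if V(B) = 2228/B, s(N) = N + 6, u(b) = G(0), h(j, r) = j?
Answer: 2228/225 ≈ 9.9022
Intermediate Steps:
G(I) = -I²/4
u(b) = 0 (u(b) = -¼*0² = -¼*0 = 0)
s(N) = 6 + N
v(K) = -9 (v(K) = -9 + 0/K = -9 + 0 = -9)
V(s(-31))/v(-84) = (2228/(6 - 31))/(-9) = (2228/(-25))*(-⅑) = (2228*(-1/25))*(-⅑) = -2228/25*(-⅑) = 2228/225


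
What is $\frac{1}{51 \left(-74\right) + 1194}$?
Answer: $- \frac{1}{2580} \approx -0.0003876$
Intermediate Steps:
$\frac{1}{51 \left(-74\right) + 1194} = \frac{1}{-3774 + 1194} = \frac{1}{-2580} = - \frac{1}{2580}$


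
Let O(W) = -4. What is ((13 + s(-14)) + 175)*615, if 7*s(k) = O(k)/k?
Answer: 5666610/49 ≈ 1.1565e+5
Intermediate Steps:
s(k) = -4/(7*k) (s(k) = (-4/k)/7 = -4/(7*k))
((13 + s(-14)) + 175)*615 = ((13 - 4/7/(-14)) + 175)*615 = ((13 - 4/7*(-1/14)) + 175)*615 = ((13 + 2/49) + 175)*615 = (639/49 + 175)*615 = (9214/49)*615 = 5666610/49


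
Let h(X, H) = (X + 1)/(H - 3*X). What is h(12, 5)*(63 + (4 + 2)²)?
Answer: -1287/31 ≈ -41.516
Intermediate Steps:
h(X, H) = (1 + X)/(H - 3*X)
h(12, 5)*(63 + (4 + 2)²) = ((1 + 12)/(5 - 3*12))*(63 + (4 + 2)²) = (13/(5 - 36))*(63 + 6²) = (13/(-31))*(63 + 36) = -1/31*13*99 = -13/31*99 = -1287/31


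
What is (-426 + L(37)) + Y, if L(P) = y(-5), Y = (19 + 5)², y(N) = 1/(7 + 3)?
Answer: 1501/10 ≈ 150.10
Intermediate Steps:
y(N) = ⅒ (y(N) = 1/10 = ⅒)
Y = 576 (Y = 24² = 576)
L(P) = ⅒
(-426 + L(37)) + Y = (-426 + ⅒) + 576 = -4259/10 + 576 = 1501/10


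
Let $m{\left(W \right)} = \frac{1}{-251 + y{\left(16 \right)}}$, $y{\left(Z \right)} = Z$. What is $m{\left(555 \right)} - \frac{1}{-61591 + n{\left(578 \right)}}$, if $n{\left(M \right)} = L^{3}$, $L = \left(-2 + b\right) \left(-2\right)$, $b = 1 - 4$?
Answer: $- \frac{60356}{14238885} \approx -0.0042388$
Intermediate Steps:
$b = -3$ ($b = 1 - 4 = -3$)
$L = 10$ ($L = \left(-2 - 3\right) \left(-2\right) = \left(-5\right) \left(-2\right) = 10$)
$m{\left(W \right)} = - \frac{1}{235}$ ($m{\left(W \right)} = \frac{1}{-251 + 16} = \frac{1}{-235} = - \frac{1}{235}$)
$n{\left(M \right)} = 1000$ ($n{\left(M \right)} = 10^{3} = 1000$)
$m{\left(555 \right)} - \frac{1}{-61591 + n{\left(578 \right)}} = - \frac{1}{235} - \frac{1}{-61591 + 1000} = - \frac{1}{235} - \frac{1}{-60591} = - \frac{1}{235} - - \frac{1}{60591} = - \frac{1}{235} + \frac{1}{60591} = - \frac{60356}{14238885}$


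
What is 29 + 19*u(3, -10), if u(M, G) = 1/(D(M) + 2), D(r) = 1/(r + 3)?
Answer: 491/13 ≈ 37.769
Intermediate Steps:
D(r) = 1/(3 + r)
u(M, G) = 1/(2 + 1/(3 + M)) (u(M, G) = 1/(1/(3 + M) + 2) = 1/(2 + 1/(3 + M)))
29 + 19*u(3, -10) = 29 + 19*((3 + 3)/(7 + 2*3)) = 29 + 19*(6/(7 + 6)) = 29 + 19*(6/13) = 29 + 114/13 = 491/13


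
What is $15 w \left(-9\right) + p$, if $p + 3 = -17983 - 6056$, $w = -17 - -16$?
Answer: $-23907$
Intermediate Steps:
$w = -1$ ($w = -17 + 16 = -1$)
$p = -24042$ ($p = -3 - 24039 = -24042$)
$15 w \left(-9\right) + p = 15 \left(-1\right) \left(-9\right) - 24042 = \left(-15\right) \left(-9\right) - 24042 = 135 - 24042 = -23907$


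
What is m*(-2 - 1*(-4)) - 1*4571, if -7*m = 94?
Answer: -32185/7 ≈ -4597.9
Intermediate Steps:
m = -94/7 (m = -1/7*94 = -94/7 ≈ -13.429)
m*(-2 - 1*(-4)) - 1*4571 = -94*(-2 - 1*(-4))/7 - 1*4571 = -94*(-2 + 4)/7 - 4571 = -94/7*2 - 4571 = -188/7 - 4571 = -32185/7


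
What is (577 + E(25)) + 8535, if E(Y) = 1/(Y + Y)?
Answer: 455601/50 ≈ 9112.0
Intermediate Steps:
E(Y) = 1/(2*Y)
(577 + E(25)) + 8535 = (577 + (1/2)/25) + 8535 = (577 + (1/2)*(1/25)) + 8535 = (577 + 1/50) + 8535 = 28851/50 + 8535 = 455601/50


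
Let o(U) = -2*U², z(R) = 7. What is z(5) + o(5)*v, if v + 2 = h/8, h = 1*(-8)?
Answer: 157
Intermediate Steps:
h = -8
v = -3 (v = -2 - 8/8 = -2 - 8*⅛ = -2 - 1 = -3)
z(5) + o(5)*v = 7 - 2*5²*(-3) = 7 - 2*25*(-3) = 7 - 50*(-3) = 7 + 150 = 157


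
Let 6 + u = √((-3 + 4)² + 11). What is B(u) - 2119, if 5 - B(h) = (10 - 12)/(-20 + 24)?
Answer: -4227/2 ≈ -2113.5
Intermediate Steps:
u = -6 + 2*√3 (u = -6 + √((-3 + 4)² + 11) = -6 + √(1² + 11) = -6 + √(1 + 11) = -6 + √12 = -6 + 2*√3 ≈ -2.5359)
B(h) = 11/2 (B(h) = 5 - (10 - 12)/(-20 + 24) = 5 - (-2)/4 = 5 - 1*(-½) = 5 + ½ = 11/2)
B(u) - 2119 = 11/2 - 2119 = -4227/2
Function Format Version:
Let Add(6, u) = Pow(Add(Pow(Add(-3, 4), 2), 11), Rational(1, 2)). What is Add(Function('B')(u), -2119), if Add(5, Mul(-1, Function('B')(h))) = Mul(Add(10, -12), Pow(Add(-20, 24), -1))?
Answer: Rational(-4227, 2) ≈ -2113.5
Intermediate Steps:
u = Add(-6, Mul(2, Pow(3, Rational(1, 2)))) (u = Add(-6, Pow(Add(Pow(Add(-3, 4), 2), 11), Rational(1, 2))) = Add(-6, Pow(Add(Pow(1, 2), 11), Rational(1, 2))) = Add(-6, Pow(Add(1, 11), Rational(1, 2))) = Add(-6, Pow(12, Rational(1, 2))) = Add(-6, Mul(2, Pow(3, Rational(1, 2)))) ≈ -2.5359)
Function('B')(h) = Rational(11, 2) (Function('B')(h) = Add(5, Mul(-1, Mul(Add(10, -12), Pow(Add(-20, 24), -1)))) = Add(5, Mul(-1, Mul(-2, Pow(4, -1)))) = Add(5, Mul(-1, Mul(-2, Rational(1, 4)))) = Add(5, Mul(-1, Rational(-1, 2))) = Add(5, Rational(1, 2)) = Rational(11, 2))
Add(Function('B')(u), -2119) = Add(Rational(11, 2), -2119) = Rational(-4227, 2)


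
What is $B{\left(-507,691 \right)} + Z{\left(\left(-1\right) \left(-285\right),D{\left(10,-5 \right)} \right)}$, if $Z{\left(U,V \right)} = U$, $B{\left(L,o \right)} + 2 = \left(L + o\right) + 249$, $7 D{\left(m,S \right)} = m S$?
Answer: $716$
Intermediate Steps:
$D{\left(m,S \right)} = \frac{S m}{7}$ ($D{\left(m,S \right)} = \frac{m S}{7} = \frac{S m}{7}$)
$B{\left(L,o \right)} = 247 + L + o$ ($B{\left(L,o \right)} = -2 + \left(\left(L + o\right) + 249\right) = -2 + \left(249 + L + o\right) = 247 + L + o$)
$B{\left(-507,691 \right)} + Z{\left(\left(-1\right) \left(-285\right),D{\left(10,-5 \right)} \right)} = \left(247 - 507 + 691\right) - -285 = 431 + 285 = 716$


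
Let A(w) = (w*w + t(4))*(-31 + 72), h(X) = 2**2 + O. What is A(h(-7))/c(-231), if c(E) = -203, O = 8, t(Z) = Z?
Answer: -6068/203 ≈ -29.892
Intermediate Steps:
h(X) = 12 (h(X) = 2**2 + 8 = 4 + 8 = 12)
A(w) = 164 + 41*w**2 (A(w) = (w*w + 4)*(-31 + 72) = (w**2 + 4)*41 = (4 + w**2)*41 = 164 + 41*w**2)
A(h(-7))/c(-231) = (164 + 41*12**2)/(-203) = (164 + 41*144)*(-1/203) = (164 + 5904)*(-1/203) = 6068*(-1/203) = -6068/203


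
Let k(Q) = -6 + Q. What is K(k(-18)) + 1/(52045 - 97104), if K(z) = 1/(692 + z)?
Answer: 44391/30099412 ≈ 0.0014748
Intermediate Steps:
K(k(-18)) + 1/(52045 - 97104) = 1/(692 + (-6 - 18)) + 1/(52045 - 97104) = 1/(692 - 24) + 1/(-45059) = 1/668 - 1/45059 = 44391/30099412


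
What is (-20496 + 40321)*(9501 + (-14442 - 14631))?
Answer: -388014900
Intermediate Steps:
(-20496 + 40321)*(9501 + (-14442 - 14631)) = 19825*(9501 - 29073) = 19825*(-19572) = -388014900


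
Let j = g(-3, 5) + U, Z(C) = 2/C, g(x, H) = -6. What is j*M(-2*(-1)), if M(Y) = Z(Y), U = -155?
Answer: -161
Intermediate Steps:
M(Y) = 2/Y
j = -161 (j = -6 - 155 = -161)
j*M(-2*(-1)) = -322/((-2*(-1))) = -322/2 = -161*1 = -161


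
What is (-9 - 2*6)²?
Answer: 441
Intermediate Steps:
(-9 - 2*6)² = (-9 - 12)² = (-21)² = 441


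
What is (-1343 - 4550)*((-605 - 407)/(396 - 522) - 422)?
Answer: 153689440/63 ≈ 2.4395e+6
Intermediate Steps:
(-1343 - 4550)*((-605 - 407)/(396 - 522) - 422) = -5893*(-1012/(-126) - 422) = -5893*(-1012*(-1/126) - 422) = -5893*(506/63 - 422) = -5893*(-26080/63) = 153689440/63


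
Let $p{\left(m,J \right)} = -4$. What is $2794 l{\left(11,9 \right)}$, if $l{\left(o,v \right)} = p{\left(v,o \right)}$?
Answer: $-11176$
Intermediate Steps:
$l{\left(o,v \right)} = -4$
$2794 l{\left(11,9 \right)} = 2794 \left(-4\right) = -11176$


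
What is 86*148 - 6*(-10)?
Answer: 12788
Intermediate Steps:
86*148 - 6*(-10) = 12728 + 60 = 12788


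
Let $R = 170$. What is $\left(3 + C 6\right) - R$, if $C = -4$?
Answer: $-191$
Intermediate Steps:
$\left(3 + C 6\right) - R = \left(3 - 24\right) - 170 = -21 - 170 = -191$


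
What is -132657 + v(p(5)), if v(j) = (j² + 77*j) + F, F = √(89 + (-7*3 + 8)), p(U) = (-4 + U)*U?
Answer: -132247 + 2*√19 ≈ -1.3224e+5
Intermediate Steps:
p(U) = U*(-4 + U)
F = 2*√19 (F = √(89 + (-21 + 8)) = √(89 - 13) = √76 = 2*√19 ≈ 8.7178)
v(j) = j² + 2*√19 + 77*j (v(j) = (j² + 77*j) + 2*√19 = j² + 2*√19 + 77*j)
-132657 + v(p(5)) = -132657 + ((5*(-4 + 5))² + 2*√19 + 77*(5*(-4 + 5))) = -132657 + ((5*1)² + 2*√19 + 77*(5*1)) = -132657 + (5² + 2*√19 + 77*5) = -132657 + (25 + 2*√19 + 385) = -132657 + (410 + 2*√19) = -132247 + 2*√19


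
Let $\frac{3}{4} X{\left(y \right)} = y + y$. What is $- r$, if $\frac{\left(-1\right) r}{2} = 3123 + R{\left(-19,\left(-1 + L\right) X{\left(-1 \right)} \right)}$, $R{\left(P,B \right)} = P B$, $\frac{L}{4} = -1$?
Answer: $\frac{17218}{3} \approx 5739.3$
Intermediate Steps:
$L = -4$ ($L = 4 \left(-1\right) = -4$)
$X{\left(y \right)} = \frac{8 y}{3}$ ($X{\left(y \right)} = \frac{4 \left(y + y\right)}{3} = \frac{4 \cdot 2 y}{3} = \frac{8 y}{3}$)
$R{\left(P,B \right)} = B P$
$r = - \frac{17218}{3}$ ($r = - 2 \left(3123 + \left(-1 - 4\right) \frac{8}{3} \left(-1\right) \left(-19\right)\right) = - 2 \left(3123 + \left(-5\right) \left(- \frac{8}{3}\right) \left(-19\right)\right) = - 2 \left(3123 + \frac{40}{3} \left(-19\right)\right) = - 2 \left(3123 - \frac{760}{3}\right) = \left(-2\right) \frac{8609}{3} = - \frac{17218}{3} \approx -5739.3$)
$- r = \left(-1\right) \left(- \frac{17218}{3}\right) = \frac{17218}{3}$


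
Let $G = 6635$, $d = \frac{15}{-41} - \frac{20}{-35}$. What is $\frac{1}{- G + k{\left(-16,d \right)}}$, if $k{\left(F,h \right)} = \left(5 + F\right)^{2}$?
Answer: $- \frac{1}{6514} \approx -0.00015352$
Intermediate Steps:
$d = \frac{59}{287}$ ($d = 15 \left(- \frac{1}{41}\right) - - \frac{4}{7} = - \frac{15}{41} + \frac{4}{7} = \frac{59}{287} \approx 0.20557$)
$\frac{1}{- G + k{\left(-16,d \right)}} = \frac{1}{\left(-1\right) 6635 + \left(5 - 16\right)^{2}} = \frac{1}{-6635 + \left(-11\right)^{2}} = \frac{1}{-6635 + 121} = \frac{1}{-6514} = - \frac{1}{6514}$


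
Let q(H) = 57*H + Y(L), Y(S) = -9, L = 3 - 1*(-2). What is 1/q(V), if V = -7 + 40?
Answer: 1/1872 ≈ 0.00053419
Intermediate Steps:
L = 5 (L = 3 + 2 = 5)
V = 33
q(H) = -9 + 57*H (q(H) = 57*H - 9 = -9 + 57*H)
1/q(V) = 1/(-9 + 57*33) = 1/(-9 + 1881) = 1/1872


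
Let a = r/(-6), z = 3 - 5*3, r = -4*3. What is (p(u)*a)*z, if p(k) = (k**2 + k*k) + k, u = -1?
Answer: -24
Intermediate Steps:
r = -12
z = -12 (z = 3 - 15 = -12)
p(k) = k + 2*k**2 (p(k) = (k**2 + k**2) + k = 2*k**2 + k = k + 2*k**2)
a = 2 (a = -12/(-6) = -12*(-1/6) = 2)
(p(u)*a)*z = (-(1 + 2*(-1))*2)*(-12) = (-(1 - 2)*2)*(-12) = (-1*(-1)*2)*(-12) = (1*2)*(-12) = 2*(-12) = -24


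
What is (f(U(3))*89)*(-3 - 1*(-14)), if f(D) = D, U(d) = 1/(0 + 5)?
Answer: 979/5 ≈ 195.80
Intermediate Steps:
U(d) = ⅕ (U(d) = 1/5 = ⅕)
(f(U(3))*89)*(-3 - 1*(-14)) = ((⅕)*89)*(-3 - 1*(-14)) = 89*(-3 + 14)/5 = (89/5)*11 = 979/5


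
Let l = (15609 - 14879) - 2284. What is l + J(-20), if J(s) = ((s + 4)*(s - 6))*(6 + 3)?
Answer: 2190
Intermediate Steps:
l = -1554 (l = 730 - 2284 = -1554)
J(s) = 9*(-6 + s)*(4 + s) (J(s) = ((4 + s)*(-6 + s))*9 = ((-6 + s)*(4 + s))*9 = 9*(-6 + s)*(4 + s))
l + J(-20) = -1554 + (-216 - 18*(-20) + 9*(-20)²) = -1554 + (-216 + 360 + 9*400) = -1554 + (-216 + 360 + 3600) = -1554 + 3744 = 2190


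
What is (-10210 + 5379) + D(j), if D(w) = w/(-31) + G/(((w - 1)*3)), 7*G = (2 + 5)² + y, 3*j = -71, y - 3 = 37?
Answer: -232700093/48174 ≈ -4830.4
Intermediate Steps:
y = 40 (y = 3 + 37 = 40)
j = -71/3 (j = (⅓)*(-71) = -71/3 ≈ -23.667)
G = 89/7 (G = ((2 + 5)² + 40)/7 = (7² + 40)/7 = (49 + 40)/7 = (⅐)*89 = 89/7 ≈ 12.714)
D(w) = -w/31 + 89/(7*(-3 + 3*w)) (D(w) = w/(-31) + 89/(7*(((w - 1)*3))) = w*(-1/31) + 89/(7*(((-1 + w)*3))) = -w/31 + 89/(7*(-3 + 3*w)))
(-10210 + 5379) + D(j) = (-10210 + 5379) + (2759 - 21*(-71/3)² + 21*(-71/3))/(651*(-1 - 71/3)) = -4831 + (2759 - 21*5041/9 - 497)/(651*(-74/3)) = -4831 + (1/651)*(-3/74)*(2759 - 35287/3 - 497) = -4831 + (1/651)*(-3/74)*(-28501/3) = -4831 + 28501/48174 = -232700093/48174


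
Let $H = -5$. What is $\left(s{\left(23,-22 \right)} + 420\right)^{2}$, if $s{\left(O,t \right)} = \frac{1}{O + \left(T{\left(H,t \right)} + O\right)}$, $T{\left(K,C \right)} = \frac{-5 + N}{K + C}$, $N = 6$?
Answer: $\frac{271698435009}{1540081} \approx 1.7642 \cdot 10^{5}$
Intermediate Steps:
$T{\left(K,C \right)} = \frac{1}{C + K}$ ($T{\left(K,C \right)} = \frac{-5 + 6}{K + C} = 1 \frac{1}{C + K} = \frac{1}{C + K}$)
$s{\left(O,t \right)} = \frac{1}{\frac{1}{-5 + t} + 2 O}$ ($s{\left(O,t \right)} = \frac{1}{O + \left(\frac{1}{t - 5} + O\right)} = \frac{1}{O + \left(\frac{1}{-5 + t} + O\right)} = \frac{1}{O + \left(O + \frac{1}{-5 + t}\right)} = \frac{1}{\frac{1}{-5 + t} + 2 O}$)
$\left(s{\left(23,-22 \right)} + 420\right)^{2} = \left(\frac{-5 - 22}{1 + 2 \cdot 23 \left(-5 - 22\right)} + 420\right)^{2} = \left(\frac{1}{1 + 2 \cdot 23 \left(-27\right)} \left(-27\right) + 420\right)^{2} = \left(\frac{1}{1 - 1242} \left(-27\right) + 420\right)^{2} = \left(\frac{1}{-1241} \left(-27\right) + 420\right)^{2} = \left(\left(- \frac{1}{1241}\right) \left(-27\right) + 420\right)^{2} = \left(\frac{27}{1241} + 420\right)^{2} = \left(\frac{521247}{1241}\right)^{2} = \frac{271698435009}{1540081}$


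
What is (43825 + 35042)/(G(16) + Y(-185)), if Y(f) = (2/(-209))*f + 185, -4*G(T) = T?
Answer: 5494401/12733 ≈ 431.51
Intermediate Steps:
G(T) = -T/4
Y(f) = 185 - 2*f/209 (Y(f) = (2*(-1/209))*f + 185 = -2*f/209 + 185 = 185 - 2*f/209)
(43825 + 35042)/(G(16) + Y(-185)) = (43825 + 35042)/(-¼*16 + (185 - 2/209*(-185))) = 78867/(-4 + (185 + 370/209)) = 78867/(-4 + 39035/209) = 78867/(38199/209) = 78867*(209/38199) = 5494401/12733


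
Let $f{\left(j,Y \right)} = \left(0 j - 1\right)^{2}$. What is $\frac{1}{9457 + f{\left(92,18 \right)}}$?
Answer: $\frac{1}{9458} \approx 0.00010573$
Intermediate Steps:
$f{\left(j,Y \right)} = 1$ ($f{\left(j,Y \right)} = \left(0 - 1\right)^{2} = \left(-1\right)^{2} = 1$)
$\frac{1}{9457 + f{\left(92,18 \right)}} = \frac{1}{9457 + 1} = \frac{1}{9458}$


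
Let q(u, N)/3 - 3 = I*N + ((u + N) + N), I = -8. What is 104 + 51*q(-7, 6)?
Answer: -6016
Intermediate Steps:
q(u, N) = 9 - 18*N + 3*u (q(u, N) = 9 + 3*(-8*N + ((u + N) + N)) = 9 + 3*(-8*N + ((N + u) + N)) = 9 + 3*(-8*N + (u + 2*N)) = 9 + 3*(u - 6*N) = 9 + (-18*N + 3*u) = 9 - 18*N + 3*u)
104 + 51*q(-7, 6) = 104 + 51*(9 - 18*6 + 3*(-7)) = 104 + 51*(9 - 108 - 21) = 104 + 51*(-120) = 104 - 6120 = -6016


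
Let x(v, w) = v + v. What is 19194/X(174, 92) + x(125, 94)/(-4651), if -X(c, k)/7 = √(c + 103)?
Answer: -250/4651 - 2742*√277/277 ≈ -164.80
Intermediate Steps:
x(v, w) = 2*v
X(c, k) = -7*√(103 + c) (X(c, k) = -7*√(c + 103) = -7*√(103 + c))
19194/X(174, 92) + x(125, 94)/(-4651) = 19194/((-7*√(103 + 174))) + (2*125)/(-4651) = 19194/((-7*√277)) + 250*(-1/4651) = 19194*(-√277/1939) - 250/4651 = -2742*√277/277 - 250/4651 = -250/4651 - 2742*√277/277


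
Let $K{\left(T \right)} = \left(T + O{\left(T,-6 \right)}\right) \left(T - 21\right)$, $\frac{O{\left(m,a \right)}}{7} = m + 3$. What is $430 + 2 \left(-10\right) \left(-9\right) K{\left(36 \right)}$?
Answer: $834730$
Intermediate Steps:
$O{\left(m,a \right)} = 21 + 7 m$ ($O{\left(m,a \right)} = 7 \left(m + 3\right) = 7 \left(3 + m\right) = 21 + 7 m$)
$K{\left(T \right)} = \left(-21 + T\right) \left(21 + 8 T\right)$ ($K{\left(T \right)} = \left(T + \left(21 + 7 T\right)\right) \left(T - 21\right) = \left(21 + 8 T\right) \left(-21 + T\right) = \left(-21 + T\right) \left(21 + 8 T\right)$)
$430 + 2 \left(-10\right) \left(-9\right) K{\left(36 \right)} = 430 + 2 \left(-10\right) \left(-9\right) \left(-441 - 5292 + 8 \cdot 36^{2}\right) = 430 + \left(-20\right) \left(-9\right) \left(-441 - 5292 + 8 \cdot 1296\right) = 430 + 180 \left(-441 - 5292 + 10368\right) = 430 + 180 \cdot 4635 = 430 + 834300 = 834730$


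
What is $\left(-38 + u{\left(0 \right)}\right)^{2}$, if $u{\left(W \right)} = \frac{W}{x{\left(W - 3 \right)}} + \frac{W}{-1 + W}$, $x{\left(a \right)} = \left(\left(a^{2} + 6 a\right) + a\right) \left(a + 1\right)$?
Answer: $1444$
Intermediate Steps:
$x{\left(a \right)} = \left(1 + a\right) \left(a^{2} + 7 a\right)$ ($x{\left(a \right)} = \left(a^{2} + 7 a\right) \left(1 + a\right) = \left(1 + a\right) \left(a^{2} + 7 a\right)$)
$u{\left(W \right)} = \frac{W}{-1 + W} + \frac{W}{\left(-3 + W\right) \left(-17 + \left(-3 + W\right)^{2} + 8 W\right)}$ ($u{\left(W \right)} = \frac{W}{\left(W - 3\right) \left(7 + \left(W - 3\right)^{2} + 8 \left(W - 3\right)\right)} + \frac{W}{-1 + W} = \frac{W}{\left(-3 + W\right) \left(7 + \left(-3 + W\right)^{2} + 8 \left(-3 + W\right)\right)} + \frac{W}{-1 + W} = \frac{W}{\left(-3 + W\right) \left(7 + \left(-3 + W\right)^{2} + \left(-24 + 8 W\right)\right)} + \frac{W}{-1 + W} = \frac{W}{\left(-3 + W\right) \left(-17 + \left(-3 + W\right)^{2} + 8 W\right)} + \frac{W}{-1 + W} = \frac{W}{-1 + W} + \frac{W}{\left(-3 + W\right) \left(-17 + \left(-3 + W\right)^{2} + 8 W\right)}$)
$\left(-38 + u{\left(0 \right)}\right)^{2} = \left(-38 + \frac{0 \left(23 + 0^{3} - 0^{2} - 0\right)}{-24 + 0^{4} - 13 \cdot 0^{2} - 2 \cdot 0^{3} + 38 \cdot 0}\right)^{2} = \left(-38 + \frac{0 \left(23 + 0 - 0 + 0\right)}{-24 + 0 - 0 - 0 + 0}\right)^{2} = \left(-38 + \frac{0 \left(23 + 0 + 0 + 0\right)}{-24 + 0 + 0 + 0 + 0}\right)^{2} = \left(-38 + 0 \frac{1}{-24} \cdot 23\right)^{2} = \left(-38 + 0 \left(- \frac{1}{24}\right) 23\right)^{2} = \left(-38 + 0\right)^{2} = \left(-38\right)^{2} = 1444$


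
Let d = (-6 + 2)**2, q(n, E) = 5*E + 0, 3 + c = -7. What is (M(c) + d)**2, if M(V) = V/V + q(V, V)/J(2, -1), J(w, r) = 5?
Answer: 49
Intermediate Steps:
c = -10 (c = -3 - 7 = -10)
q(n, E) = 5*E
d = 16 (d = (-4)**2 = 16)
M(V) = 1 + V (M(V) = V/V + (5*V)/5 = 1 + (5*V)*(1/5) = 1 + V)
(M(c) + d)**2 = ((1 - 10) + 16)**2 = (-9 + 16)**2 = 7**2 = 49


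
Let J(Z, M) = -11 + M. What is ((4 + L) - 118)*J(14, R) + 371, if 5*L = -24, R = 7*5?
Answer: -12401/5 ≈ -2480.2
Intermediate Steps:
R = 35
L = -24/5 (L = (⅕)*(-24) = -24/5 ≈ -4.8000)
((4 + L) - 118)*J(14, R) + 371 = ((4 - 24/5) - 118)*(-11 + 35) + 371 = (-⅘ - 118)*24 + 371 = -594/5*24 + 371 = -14256/5 + 371 = -12401/5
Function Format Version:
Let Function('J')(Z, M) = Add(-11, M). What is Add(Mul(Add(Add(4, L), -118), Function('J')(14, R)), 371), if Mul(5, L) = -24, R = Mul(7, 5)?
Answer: Rational(-12401, 5) ≈ -2480.2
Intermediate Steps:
R = 35
L = Rational(-24, 5) (L = Mul(Rational(1, 5), -24) = Rational(-24, 5) ≈ -4.8000)
Add(Mul(Add(Add(4, L), -118), Function('J')(14, R)), 371) = Add(Mul(Add(Add(4, Rational(-24, 5)), -118), Add(-11, 35)), 371) = Add(Mul(Add(Rational(-4, 5), -118), 24), 371) = Add(Mul(Rational(-594, 5), 24), 371) = Add(Rational(-14256, 5), 371) = Rational(-12401, 5)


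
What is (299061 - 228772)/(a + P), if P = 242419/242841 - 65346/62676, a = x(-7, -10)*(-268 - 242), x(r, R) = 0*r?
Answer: -59434435752618/37490819 ≈ -1.5853e+6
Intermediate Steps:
x(r, R) = 0
a = 0 (a = 0*(-268 - 242) = 0*(-510) = 0)
P = -37490819/845572362 (P = 242419*(1/242841) - 65346*1/62676 = 242419/242841 - 10891/10446 = -37490819/845572362 ≈ -0.044338)
(299061 - 228772)/(a + P) = (299061 - 228772)/(0 - 37490819/845572362) = 70289/(-37490819/845572362) = 70289*(-845572362/37490819) = -59434435752618/37490819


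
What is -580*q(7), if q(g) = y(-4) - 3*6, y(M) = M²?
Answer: 1160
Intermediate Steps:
q(g) = -2 (q(g) = (-4)² - 3*6 = 16 - 18 = -2)
-580*q(7) = -580*(-2) = 1160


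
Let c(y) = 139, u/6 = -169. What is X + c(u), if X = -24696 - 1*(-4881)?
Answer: -19676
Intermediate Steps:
u = -1014 (u = 6*(-169) = -1014)
X = -19815 (X = -24696 + 4881 = -19815)
X + c(u) = -19815 + 139 = -19676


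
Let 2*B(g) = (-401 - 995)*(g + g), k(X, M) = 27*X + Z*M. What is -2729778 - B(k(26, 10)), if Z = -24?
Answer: -2084826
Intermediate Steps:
k(X, M) = -24*M + 27*X (k(X, M) = 27*X - 24*M = -24*M + 27*X)
B(g) = -1396*g (B(g) = ((-401 - 995)*(g + g))/2 = (-2792*g)/2 = -1396*g)
-2729778 - B(k(26, 10)) = -2729778 - (-1396)*(-24*10 + 27*26) = -2729778 - (-1396)*(-240 + 702) = -2729778 - (-1396)*462 = -2729778 - 1*(-644952) = -2729778 + 644952 = -2084826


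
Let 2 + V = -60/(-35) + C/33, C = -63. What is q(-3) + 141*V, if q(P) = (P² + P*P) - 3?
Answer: -22674/77 ≈ -294.47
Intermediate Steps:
q(P) = -3 + 2*P² (q(P) = (P² + P²) - 3 = 2*P² - 3 = -3 + 2*P²)
V = -169/77 (V = -2 + (-60/(-35) - 63/33) = -2 + (-60*(-1/35) - 63*1/33) = -2 + (12/7 - 21/11) = -2 - 15/77 = -169/77 ≈ -2.1948)
q(-3) + 141*V = (-3 + 2*(-3)²) + 141*(-169/77) = (-3 + 2*9) - 23829/77 = (-3 + 18) - 23829/77 = 15 - 23829/77 = -22674/77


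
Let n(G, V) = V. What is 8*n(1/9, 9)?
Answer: 72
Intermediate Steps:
8*n(1/9, 9) = 8*9 = 72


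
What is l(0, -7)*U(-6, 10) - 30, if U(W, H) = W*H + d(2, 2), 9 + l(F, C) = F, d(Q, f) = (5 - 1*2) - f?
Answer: 501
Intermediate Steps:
d(Q, f) = 3 - f (d(Q, f) = (5 - 2) - f = 3 - f)
l(F, C) = -9 + F
U(W, H) = 1 + H*W (U(W, H) = W*H + (3 - 1*2) = H*W + (3 - 2) = H*W + 1 = 1 + H*W)
l(0, -7)*U(-6, 10) - 30 = (-9 + 0)*(1 + 10*(-6)) - 30 = -9*(1 - 60) - 30 = -9*(-59) - 30 = 531 - 30 = 501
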